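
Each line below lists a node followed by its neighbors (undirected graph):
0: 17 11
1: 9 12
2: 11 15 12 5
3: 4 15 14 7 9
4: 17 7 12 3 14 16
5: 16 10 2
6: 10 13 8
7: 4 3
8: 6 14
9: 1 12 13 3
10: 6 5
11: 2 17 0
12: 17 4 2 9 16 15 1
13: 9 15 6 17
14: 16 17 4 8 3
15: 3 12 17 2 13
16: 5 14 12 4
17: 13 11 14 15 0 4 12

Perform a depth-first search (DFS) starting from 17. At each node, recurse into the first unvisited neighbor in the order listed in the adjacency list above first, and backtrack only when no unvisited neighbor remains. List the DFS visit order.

17, 13, 9, 1, 12, 4, 7, 3, 15, 2, 11, 0, 5, 16, 14, 8, 6, 10

Visit 17
17 → 13
13 → 9
9 → 1
1 → 12
12 → 4
4 → 7
7 → 3
3 → 15
15 → 2
2 → 11
11 → 0
2 → 5
5 → 16
16 → 14
14 → 8
8 → 6
6 → 10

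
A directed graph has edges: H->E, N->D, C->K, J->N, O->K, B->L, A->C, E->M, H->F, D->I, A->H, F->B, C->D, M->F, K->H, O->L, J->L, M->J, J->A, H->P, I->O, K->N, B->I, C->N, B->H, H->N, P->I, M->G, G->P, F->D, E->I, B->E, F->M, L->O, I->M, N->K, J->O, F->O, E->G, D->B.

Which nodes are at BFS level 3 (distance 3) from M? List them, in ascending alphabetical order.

C, E, H, I, K

Level 0: M
Level 1: F, G, J
Level 2: A, B, D, L, N, O, P
Level 3: C, E, H, I, K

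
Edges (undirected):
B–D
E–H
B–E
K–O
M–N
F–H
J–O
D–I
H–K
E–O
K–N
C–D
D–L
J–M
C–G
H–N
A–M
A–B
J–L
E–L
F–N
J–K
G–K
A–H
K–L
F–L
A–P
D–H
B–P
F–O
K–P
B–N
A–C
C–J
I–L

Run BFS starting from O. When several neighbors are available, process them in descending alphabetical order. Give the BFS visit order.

Visit O; enqueue K, J, F, E → queue [K, J, F, E]
Visit K; enqueue P, N, L, H, G → queue [J, F, E, P, N, L, H, G]
Visit J; enqueue M, C → queue [F, E, P, N, L, H, G, M, C]
Visit F → queue [E, P, N, L, H, G, M, C]
Visit E; enqueue B → queue [P, N, L, H, G, M, C, B]
Visit P; enqueue A → queue [N, L, H, G, M, C, B, A]
Visit N → queue [L, H, G, M, C, B, A]
Visit L; enqueue I, D → queue [H, G, M, C, B, A, I, D]
Visit H → queue [G, M, C, B, A, I, D]
Visit G → queue [M, C, B, A, I, D]
Visit M → queue [C, B, A, I, D]
Visit C → queue [B, A, I, D]
Visit B → queue [A, I, D]
Visit A → queue [I, D]
Visit I → queue [D]
Visit D → queue []

O, K, J, F, E, P, N, L, H, G, M, C, B, A, I, D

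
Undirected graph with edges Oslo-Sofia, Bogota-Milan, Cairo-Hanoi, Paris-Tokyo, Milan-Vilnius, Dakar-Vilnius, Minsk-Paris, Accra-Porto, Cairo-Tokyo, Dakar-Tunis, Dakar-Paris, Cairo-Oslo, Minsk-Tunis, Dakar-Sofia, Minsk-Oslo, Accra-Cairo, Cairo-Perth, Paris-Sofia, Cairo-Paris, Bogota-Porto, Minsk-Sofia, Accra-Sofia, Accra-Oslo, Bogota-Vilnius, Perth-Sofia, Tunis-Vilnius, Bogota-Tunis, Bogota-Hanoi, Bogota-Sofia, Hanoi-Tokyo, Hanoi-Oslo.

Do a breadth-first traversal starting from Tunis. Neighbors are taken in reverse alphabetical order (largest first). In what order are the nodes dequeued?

Visit Tunis; enqueue Vilnius, Minsk, Dakar, Bogota → queue [Vilnius, Minsk, Dakar, Bogota]
Visit Vilnius; enqueue Milan → queue [Minsk, Dakar, Bogota, Milan]
Visit Minsk; enqueue Sofia, Paris, Oslo → queue [Dakar, Bogota, Milan, Sofia, Paris, Oslo]
Visit Dakar → queue [Bogota, Milan, Sofia, Paris, Oslo]
Visit Bogota; enqueue Porto, Hanoi → queue [Milan, Sofia, Paris, Oslo, Porto, Hanoi]
Visit Milan → queue [Sofia, Paris, Oslo, Porto, Hanoi]
Visit Sofia; enqueue Perth, Accra → queue [Paris, Oslo, Porto, Hanoi, Perth, Accra]
Visit Paris; enqueue Tokyo, Cairo → queue [Oslo, Porto, Hanoi, Perth, Accra, Tokyo, Cairo]
Visit Oslo → queue [Porto, Hanoi, Perth, Accra, Tokyo, Cairo]
Visit Porto → queue [Hanoi, Perth, Accra, Tokyo, Cairo]
Visit Hanoi → queue [Perth, Accra, Tokyo, Cairo]
Visit Perth → queue [Accra, Tokyo, Cairo]
Visit Accra → queue [Tokyo, Cairo]
Visit Tokyo → queue [Cairo]
Visit Cairo → queue []

Tunis → Vilnius → Minsk → Dakar → Bogota → Milan → Sofia → Paris → Oslo → Porto → Hanoi → Perth → Accra → Tokyo → Cairo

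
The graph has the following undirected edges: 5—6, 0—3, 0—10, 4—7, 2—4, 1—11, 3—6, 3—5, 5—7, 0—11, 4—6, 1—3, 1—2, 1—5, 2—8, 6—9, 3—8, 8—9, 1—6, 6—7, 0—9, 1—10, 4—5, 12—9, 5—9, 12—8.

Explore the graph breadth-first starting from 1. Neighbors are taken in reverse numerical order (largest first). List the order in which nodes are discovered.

1 → 11 → 10 → 6 → 5 → 3 → 2 → 0 → 9 → 7 → 4 → 8 → 12

Visit 1; enqueue 11, 10, 6, 5, 3, 2 → queue [11, 10, 6, 5, 3, 2]
Visit 11; enqueue 0 → queue [10, 6, 5, 3, 2, 0]
Visit 10 → queue [6, 5, 3, 2, 0]
Visit 6; enqueue 9, 7, 4 → queue [5, 3, 2, 0, 9, 7, 4]
Visit 5 → queue [3, 2, 0, 9, 7, 4]
Visit 3; enqueue 8 → queue [2, 0, 9, 7, 4, 8]
Visit 2 → queue [0, 9, 7, 4, 8]
Visit 0 → queue [9, 7, 4, 8]
Visit 9; enqueue 12 → queue [7, 4, 8, 12]
Visit 7 → queue [4, 8, 12]
Visit 4 → queue [8, 12]
Visit 8 → queue [12]
Visit 12 → queue []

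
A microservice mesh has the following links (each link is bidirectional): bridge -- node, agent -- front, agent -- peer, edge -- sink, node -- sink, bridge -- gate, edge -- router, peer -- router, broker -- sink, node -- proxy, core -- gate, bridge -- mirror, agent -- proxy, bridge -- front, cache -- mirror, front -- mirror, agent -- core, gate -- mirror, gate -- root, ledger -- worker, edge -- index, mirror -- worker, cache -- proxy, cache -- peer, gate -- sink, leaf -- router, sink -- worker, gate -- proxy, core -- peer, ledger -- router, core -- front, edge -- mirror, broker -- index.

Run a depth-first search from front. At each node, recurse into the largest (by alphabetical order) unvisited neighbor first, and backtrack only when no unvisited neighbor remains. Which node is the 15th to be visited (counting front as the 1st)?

index

Visit front
front → mirror
mirror → worker
worker → sink
sink → node
node → proxy
proxy → gate
gate → root
gate → core
core → peer
peer → router
router → ledger
router → leaf
router → edge
edge → index
index → broker
peer → cache
peer → agent
gate → bridge

Visit order: front, mirror, worker, sink, node, proxy, gate, root, core, peer, router, ledger, leaf, edge, index, broker, cache, agent, bridge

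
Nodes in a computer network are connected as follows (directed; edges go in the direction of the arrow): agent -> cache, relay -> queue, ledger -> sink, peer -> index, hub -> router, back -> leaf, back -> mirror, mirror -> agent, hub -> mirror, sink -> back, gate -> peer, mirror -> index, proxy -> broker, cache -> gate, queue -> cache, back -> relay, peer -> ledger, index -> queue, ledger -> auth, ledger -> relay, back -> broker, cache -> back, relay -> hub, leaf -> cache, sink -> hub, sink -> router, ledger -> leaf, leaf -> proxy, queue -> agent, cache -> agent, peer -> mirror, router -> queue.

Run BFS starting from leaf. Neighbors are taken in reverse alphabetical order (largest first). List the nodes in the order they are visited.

leaf proxy cache broker gate back agent peer relay mirror ledger index queue hub sink auth router

Visit leaf; enqueue proxy, cache → queue [proxy, cache]
Visit proxy; enqueue broker → queue [cache, broker]
Visit cache; enqueue gate, back, agent → queue [broker, gate, back, agent]
Visit broker → queue [gate, back, agent]
Visit gate; enqueue peer → queue [back, agent, peer]
Visit back; enqueue relay, mirror → queue [agent, peer, relay, mirror]
Visit agent → queue [peer, relay, mirror]
Visit peer; enqueue ledger, index → queue [relay, mirror, ledger, index]
Visit relay; enqueue queue, hub → queue [mirror, ledger, index, queue, hub]
Visit mirror → queue [ledger, index, queue, hub]
Visit ledger; enqueue sink, auth → queue [index, queue, hub, sink, auth]
Visit index → queue [queue, hub, sink, auth]
Visit queue → queue [hub, sink, auth]
Visit hub; enqueue router → queue [sink, auth, router]
Visit sink → queue [auth, router]
Visit auth → queue [router]
Visit router → queue []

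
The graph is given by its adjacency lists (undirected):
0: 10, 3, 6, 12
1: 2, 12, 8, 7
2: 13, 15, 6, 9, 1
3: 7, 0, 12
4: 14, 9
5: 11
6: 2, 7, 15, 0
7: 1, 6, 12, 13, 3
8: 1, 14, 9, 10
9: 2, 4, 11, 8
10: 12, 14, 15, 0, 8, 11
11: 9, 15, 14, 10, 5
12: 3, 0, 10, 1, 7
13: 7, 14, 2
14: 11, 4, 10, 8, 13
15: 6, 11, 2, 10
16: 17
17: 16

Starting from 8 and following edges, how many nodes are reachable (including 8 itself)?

BFS from 8 visits: 8, 1, 9, 10, 14, 2, 7, 12, 4, 11, 0, 15, 13, 6, 3, 5
Reachable nodes: 16 of 18 total.

16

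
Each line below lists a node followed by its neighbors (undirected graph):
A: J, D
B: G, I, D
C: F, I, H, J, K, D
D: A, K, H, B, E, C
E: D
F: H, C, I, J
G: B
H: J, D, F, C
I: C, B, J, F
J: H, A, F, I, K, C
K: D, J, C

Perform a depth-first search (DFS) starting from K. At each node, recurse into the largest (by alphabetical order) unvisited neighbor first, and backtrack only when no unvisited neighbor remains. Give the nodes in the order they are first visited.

K J I F H D E C B G A

Visit K
K → J
J → I
I → F
F → H
H → D
D → E
D → C
D → B
B → G
D → A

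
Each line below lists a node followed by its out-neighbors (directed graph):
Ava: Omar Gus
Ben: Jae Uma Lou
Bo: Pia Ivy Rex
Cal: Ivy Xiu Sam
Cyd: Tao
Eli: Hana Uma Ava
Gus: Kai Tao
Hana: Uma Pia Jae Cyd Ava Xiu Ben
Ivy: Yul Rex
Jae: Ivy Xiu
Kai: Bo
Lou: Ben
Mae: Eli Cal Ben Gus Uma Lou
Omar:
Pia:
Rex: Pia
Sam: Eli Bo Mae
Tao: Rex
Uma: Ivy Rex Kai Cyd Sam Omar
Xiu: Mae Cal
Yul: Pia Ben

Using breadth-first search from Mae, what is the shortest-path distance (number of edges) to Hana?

Level 0: Mae
Level 1: Ben, Cal, Eli, Gus, Lou, Uma
Level 2: Ava, Cyd, Hana, Ivy, Jae, Kai, Omar, Rex, Sam, Tao, Xiu
Level 3: Bo, Pia, Yul
Hana first appears at level 2.

2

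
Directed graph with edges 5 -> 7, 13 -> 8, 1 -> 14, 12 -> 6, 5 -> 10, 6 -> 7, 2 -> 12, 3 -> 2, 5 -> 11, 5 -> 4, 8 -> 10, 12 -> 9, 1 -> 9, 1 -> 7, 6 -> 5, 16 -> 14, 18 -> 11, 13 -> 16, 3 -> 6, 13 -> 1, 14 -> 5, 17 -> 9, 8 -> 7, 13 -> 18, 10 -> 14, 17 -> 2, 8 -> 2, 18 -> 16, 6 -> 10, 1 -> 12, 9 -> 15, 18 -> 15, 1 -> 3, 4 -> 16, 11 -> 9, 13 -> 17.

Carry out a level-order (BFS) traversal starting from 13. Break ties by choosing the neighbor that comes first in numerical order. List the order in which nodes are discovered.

Visit 13; enqueue 1, 8, 16, 17, 18 → queue [1, 8, 16, 17, 18]
Visit 1; enqueue 3, 7, 9, 12, 14 → queue [8, 16, 17, 18, 3, 7, 9, 12, 14]
Visit 8; enqueue 2, 10 → queue [16, 17, 18, 3, 7, 9, 12, 14, 2, 10]
Visit 16 → queue [17, 18, 3, 7, 9, 12, 14, 2, 10]
Visit 17 → queue [18, 3, 7, 9, 12, 14, 2, 10]
Visit 18; enqueue 11, 15 → queue [3, 7, 9, 12, 14, 2, 10, 11, 15]
Visit 3; enqueue 6 → queue [7, 9, 12, 14, 2, 10, 11, 15, 6]
Visit 7 → queue [9, 12, 14, 2, 10, 11, 15, 6]
Visit 9 → queue [12, 14, 2, 10, 11, 15, 6]
Visit 12 → queue [14, 2, 10, 11, 15, 6]
Visit 14; enqueue 5 → queue [2, 10, 11, 15, 6, 5]
Visit 2 → queue [10, 11, 15, 6, 5]
Visit 10 → queue [11, 15, 6, 5]
Visit 11 → queue [15, 6, 5]
Visit 15 → queue [6, 5]
Visit 6 → queue [5]
Visit 5; enqueue 4 → queue [4]
Visit 4 → queue []

13, 1, 8, 16, 17, 18, 3, 7, 9, 12, 14, 2, 10, 11, 15, 6, 5, 4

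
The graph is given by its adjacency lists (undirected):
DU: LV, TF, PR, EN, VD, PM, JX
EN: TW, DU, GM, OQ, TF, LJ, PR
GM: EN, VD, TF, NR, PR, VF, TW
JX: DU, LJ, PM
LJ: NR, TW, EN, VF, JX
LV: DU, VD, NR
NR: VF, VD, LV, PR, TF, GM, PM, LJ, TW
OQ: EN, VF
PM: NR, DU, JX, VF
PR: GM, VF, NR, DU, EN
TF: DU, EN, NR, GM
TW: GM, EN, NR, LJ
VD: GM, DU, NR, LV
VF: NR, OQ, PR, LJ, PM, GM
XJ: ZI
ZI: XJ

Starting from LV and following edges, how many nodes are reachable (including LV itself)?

BFS from LV visits: LV, DU, VD, NR, TF, PR, EN, PM, JX, GM, VF, LJ, TW, OQ
Reachable nodes: 14 of 16 total.

14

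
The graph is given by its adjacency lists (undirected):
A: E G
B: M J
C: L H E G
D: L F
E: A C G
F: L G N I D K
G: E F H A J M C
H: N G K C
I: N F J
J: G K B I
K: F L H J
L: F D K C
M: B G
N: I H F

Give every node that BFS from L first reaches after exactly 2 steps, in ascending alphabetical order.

Level 0: L
Level 1: C, D, F, K
Level 2: E, G, H, I, J, N
Level 3: A, B, M

E, G, H, I, J, N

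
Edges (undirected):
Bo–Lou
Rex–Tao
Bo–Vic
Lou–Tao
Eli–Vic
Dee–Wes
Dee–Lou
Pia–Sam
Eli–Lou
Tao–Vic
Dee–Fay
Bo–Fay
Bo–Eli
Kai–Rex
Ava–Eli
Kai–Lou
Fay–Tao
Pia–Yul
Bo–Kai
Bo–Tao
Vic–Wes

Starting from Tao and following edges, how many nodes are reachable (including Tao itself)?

11

BFS from Tao visits: Tao, Bo, Fay, Lou, Rex, Vic, Eli, Kai, Dee, Wes, Ava
Reachable nodes: 11 of 14 total.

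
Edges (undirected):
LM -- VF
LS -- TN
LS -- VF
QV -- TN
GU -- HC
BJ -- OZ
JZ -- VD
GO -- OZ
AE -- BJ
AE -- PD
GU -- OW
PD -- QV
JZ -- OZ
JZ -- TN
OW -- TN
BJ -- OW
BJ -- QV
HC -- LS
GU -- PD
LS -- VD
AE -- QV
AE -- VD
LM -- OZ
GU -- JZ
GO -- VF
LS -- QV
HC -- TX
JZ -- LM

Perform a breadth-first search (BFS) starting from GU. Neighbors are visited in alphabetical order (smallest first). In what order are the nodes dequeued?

Visit GU; enqueue HC, JZ, OW, PD → queue [HC, JZ, OW, PD]
Visit HC; enqueue LS, TX → queue [JZ, OW, PD, LS, TX]
Visit JZ; enqueue LM, OZ, TN, VD → queue [OW, PD, LS, TX, LM, OZ, TN, VD]
Visit OW; enqueue BJ → queue [PD, LS, TX, LM, OZ, TN, VD, BJ]
Visit PD; enqueue AE, QV → queue [LS, TX, LM, OZ, TN, VD, BJ, AE, QV]
Visit LS; enqueue VF → queue [TX, LM, OZ, TN, VD, BJ, AE, QV, VF]
Visit TX → queue [LM, OZ, TN, VD, BJ, AE, QV, VF]
Visit LM → queue [OZ, TN, VD, BJ, AE, QV, VF]
Visit OZ; enqueue GO → queue [TN, VD, BJ, AE, QV, VF, GO]
Visit TN → queue [VD, BJ, AE, QV, VF, GO]
Visit VD → queue [BJ, AE, QV, VF, GO]
Visit BJ → queue [AE, QV, VF, GO]
Visit AE → queue [QV, VF, GO]
Visit QV → queue [VF, GO]
Visit VF → queue [GO]
Visit GO → queue []

GU, HC, JZ, OW, PD, LS, TX, LM, OZ, TN, VD, BJ, AE, QV, VF, GO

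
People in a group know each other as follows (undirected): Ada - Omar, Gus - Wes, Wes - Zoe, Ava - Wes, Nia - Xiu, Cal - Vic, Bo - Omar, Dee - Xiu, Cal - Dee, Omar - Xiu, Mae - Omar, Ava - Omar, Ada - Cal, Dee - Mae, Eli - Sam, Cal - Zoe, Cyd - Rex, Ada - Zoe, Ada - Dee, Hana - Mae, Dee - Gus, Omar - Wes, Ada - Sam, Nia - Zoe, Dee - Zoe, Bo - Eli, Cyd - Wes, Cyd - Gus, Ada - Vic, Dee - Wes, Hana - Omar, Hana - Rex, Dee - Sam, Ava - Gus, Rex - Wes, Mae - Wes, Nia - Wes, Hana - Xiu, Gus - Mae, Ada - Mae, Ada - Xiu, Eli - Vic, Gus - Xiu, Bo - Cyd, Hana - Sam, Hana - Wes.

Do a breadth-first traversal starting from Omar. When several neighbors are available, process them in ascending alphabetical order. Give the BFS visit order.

Omar, Ada, Ava, Bo, Hana, Mae, Wes, Xiu, Cal, Dee, Sam, Vic, Zoe, Gus, Cyd, Eli, Rex, Nia

Visit Omar; enqueue Ada, Ava, Bo, Hana, Mae, Wes, Xiu → queue [Ada, Ava, Bo, Hana, Mae, Wes, Xiu]
Visit Ada; enqueue Cal, Dee, Sam, Vic, Zoe → queue [Ava, Bo, Hana, Mae, Wes, Xiu, Cal, Dee, Sam, Vic, Zoe]
Visit Ava; enqueue Gus → queue [Bo, Hana, Mae, Wes, Xiu, Cal, Dee, Sam, Vic, Zoe, Gus]
Visit Bo; enqueue Cyd, Eli → queue [Hana, Mae, Wes, Xiu, Cal, Dee, Sam, Vic, Zoe, Gus, Cyd, Eli]
Visit Hana; enqueue Rex → queue [Mae, Wes, Xiu, Cal, Dee, Sam, Vic, Zoe, Gus, Cyd, Eli, Rex]
Visit Mae → queue [Wes, Xiu, Cal, Dee, Sam, Vic, Zoe, Gus, Cyd, Eli, Rex]
Visit Wes; enqueue Nia → queue [Xiu, Cal, Dee, Sam, Vic, Zoe, Gus, Cyd, Eli, Rex, Nia]
Visit Xiu → queue [Cal, Dee, Sam, Vic, Zoe, Gus, Cyd, Eli, Rex, Nia]
Visit Cal → queue [Dee, Sam, Vic, Zoe, Gus, Cyd, Eli, Rex, Nia]
Visit Dee → queue [Sam, Vic, Zoe, Gus, Cyd, Eli, Rex, Nia]
Visit Sam → queue [Vic, Zoe, Gus, Cyd, Eli, Rex, Nia]
Visit Vic → queue [Zoe, Gus, Cyd, Eli, Rex, Nia]
Visit Zoe → queue [Gus, Cyd, Eli, Rex, Nia]
Visit Gus → queue [Cyd, Eli, Rex, Nia]
Visit Cyd → queue [Eli, Rex, Nia]
Visit Eli → queue [Rex, Nia]
Visit Rex → queue [Nia]
Visit Nia → queue []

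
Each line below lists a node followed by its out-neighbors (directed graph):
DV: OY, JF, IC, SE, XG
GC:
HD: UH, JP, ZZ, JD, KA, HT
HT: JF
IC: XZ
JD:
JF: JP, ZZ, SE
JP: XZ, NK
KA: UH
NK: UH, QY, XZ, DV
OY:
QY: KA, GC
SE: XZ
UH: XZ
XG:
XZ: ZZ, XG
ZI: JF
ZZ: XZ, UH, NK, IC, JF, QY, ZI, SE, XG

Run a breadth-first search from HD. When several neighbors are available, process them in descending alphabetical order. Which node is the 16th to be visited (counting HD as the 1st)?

GC

Visit HD; enqueue ZZ, UH, KA, JP, JD, HT → queue [ZZ, UH, KA, JP, JD, HT]
Visit ZZ; enqueue ZI, XZ, XG, SE, QY, NK, JF, IC → queue [UH, KA, JP, JD, HT, ZI, XZ, XG, SE, QY, NK, JF, IC]
Visit UH → queue [KA, JP, JD, HT, ZI, XZ, XG, SE, QY, NK, JF, IC]
Visit KA → queue [JP, JD, HT, ZI, XZ, XG, SE, QY, NK, JF, IC]
Visit JP → queue [JD, HT, ZI, XZ, XG, SE, QY, NK, JF, IC]
Visit JD → queue [HT, ZI, XZ, XG, SE, QY, NK, JF, IC]
Visit HT → queue [ZI, XZ, XG, SE, QY, NK, JF, IC]
Visit ZI → queue [XZ, XG, SE, QY, NK, JF, IC]
Visit XZ → queue [XG, SE, QY, NK, JF, IC]
Visit XG → queue [SE, QY, NK, JF, IC]
Visit SE → queue [QY, NK, JF, IC]
Visit QY; enqueue GC → queue [NK, JF, IC, GC]
Visit NK; enqueue DV → queue [JF, IC, GC, DV]
Visit JF → queue [IC, GC, DV]
Visit IC → queue [GC, DV]
Visit GC → queue [DV]
Visit DV; enqueue OY → queue [OY]
Visit OY → queue []

Visit order: HD, ZZ, UH, KA, JP, JD, HT, ZI, XZ, XG, SE, QY, NK, JF, IC, GC, DV, OY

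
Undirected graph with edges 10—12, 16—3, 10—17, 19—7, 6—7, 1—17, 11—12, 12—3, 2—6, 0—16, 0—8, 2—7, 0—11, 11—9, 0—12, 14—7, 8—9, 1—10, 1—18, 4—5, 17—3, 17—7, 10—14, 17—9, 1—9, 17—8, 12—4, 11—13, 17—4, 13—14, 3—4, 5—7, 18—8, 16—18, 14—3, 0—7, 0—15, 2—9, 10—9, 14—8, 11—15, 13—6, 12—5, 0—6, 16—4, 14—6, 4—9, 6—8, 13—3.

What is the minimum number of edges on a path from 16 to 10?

Level 0: 16
Level 1: 0, 3, 4, 18
Level 2: 1, 5, 6, 7, 8, 9, 11, 12, 13, 14, 15, 17
Level 3: 2, 10, 19
10 first appears at level 3.

3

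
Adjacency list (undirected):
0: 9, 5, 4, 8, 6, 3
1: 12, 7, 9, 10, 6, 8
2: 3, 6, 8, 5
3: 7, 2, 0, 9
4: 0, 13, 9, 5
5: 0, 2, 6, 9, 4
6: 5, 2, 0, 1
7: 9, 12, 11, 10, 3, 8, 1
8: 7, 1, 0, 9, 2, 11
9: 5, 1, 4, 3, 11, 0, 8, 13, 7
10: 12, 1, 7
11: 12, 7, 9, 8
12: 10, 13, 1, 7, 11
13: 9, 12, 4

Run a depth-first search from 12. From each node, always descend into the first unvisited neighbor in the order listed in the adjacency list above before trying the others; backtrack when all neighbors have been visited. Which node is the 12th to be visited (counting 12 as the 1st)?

Visit 12
12 → 10
10 → 1
1 → 7
7 → 9
9 → 5
5 → 0
0 → 4
4 → 13
0 → 8
8 → 2
2 → 3
2 → 6
8 → 11

Visit order: 12, 10, 1, 7, 9, 5, 0, 4, 13, 8, 2, 3, 6, 11

3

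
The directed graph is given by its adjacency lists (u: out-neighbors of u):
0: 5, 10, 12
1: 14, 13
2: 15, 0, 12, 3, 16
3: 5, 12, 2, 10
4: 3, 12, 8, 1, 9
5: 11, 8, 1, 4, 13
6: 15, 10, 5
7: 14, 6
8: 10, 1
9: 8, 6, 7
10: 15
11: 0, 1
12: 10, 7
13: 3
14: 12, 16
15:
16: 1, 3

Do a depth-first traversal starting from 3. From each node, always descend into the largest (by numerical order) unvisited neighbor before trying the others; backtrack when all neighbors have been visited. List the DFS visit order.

Visit 3
3 → 12
12 → 10
10 → 15
12 → 7
7 → 14
14 → 16
16 → 1
1 → 13
7 → 6
6 → 5
5 → 11
11 → 0
5 → 8
5 → 4
4 → 9
3 → 2

3 -> 12 -> 10 -> 15 -> 7 -> 14 -> 16 -> 1 -> 13 -> 6 -> 5 -> 11 -> 0 -> 8 -> 4 -> 9 -> 2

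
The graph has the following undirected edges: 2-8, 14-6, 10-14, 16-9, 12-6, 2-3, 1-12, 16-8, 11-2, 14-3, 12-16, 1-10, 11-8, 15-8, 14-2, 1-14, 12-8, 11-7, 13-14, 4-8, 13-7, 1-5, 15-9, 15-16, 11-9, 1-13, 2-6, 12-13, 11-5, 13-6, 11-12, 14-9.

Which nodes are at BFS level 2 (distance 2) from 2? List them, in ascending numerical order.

Level 0: 2
Level 1: 3, 6, 8, 11, 14
Level 2: 1, 4, 5, 7, 9, 10, 12, 13, 15, 16

1, 4, 5, 7, 9, 10, 12, 13, 15, 16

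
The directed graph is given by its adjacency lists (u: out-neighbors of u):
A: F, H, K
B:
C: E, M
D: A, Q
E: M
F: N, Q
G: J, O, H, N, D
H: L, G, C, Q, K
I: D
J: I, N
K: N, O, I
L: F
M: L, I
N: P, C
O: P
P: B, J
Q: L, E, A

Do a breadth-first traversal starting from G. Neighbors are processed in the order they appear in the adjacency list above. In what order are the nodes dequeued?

G → J → O → H → N → D → I → P → L → C → Q → K → A → B → F → E → M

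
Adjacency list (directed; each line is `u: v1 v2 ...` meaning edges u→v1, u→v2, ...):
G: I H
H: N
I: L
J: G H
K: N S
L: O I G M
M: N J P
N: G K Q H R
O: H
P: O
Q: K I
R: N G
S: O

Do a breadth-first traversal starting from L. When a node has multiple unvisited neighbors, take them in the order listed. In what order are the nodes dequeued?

Visit L; enqueue O, I, G, M → queue [O, I, G, M]
Visit O; enqueue H → queue [I, G, M, H]
Visit I → queue [G, M, H]
Visit G → queue [M, H]
Visit M; enqueue N, J, P → queue [H, N, J, P]
Visit H → queue [N, J, P]
Visit N; enqueue K, Q, R → queue [J, P, K, Q, R]
Visit J → queue [P, K, Q, R]
Visit P → queue [K, Q, R]
Visit K; enqueue S → queue [Q, R, S]
Visit Q → queue [R, S]
Visit R → queue [S]
Visit S → queue []

L → O → I → G → M → H → N → J → P → K → Q → R → S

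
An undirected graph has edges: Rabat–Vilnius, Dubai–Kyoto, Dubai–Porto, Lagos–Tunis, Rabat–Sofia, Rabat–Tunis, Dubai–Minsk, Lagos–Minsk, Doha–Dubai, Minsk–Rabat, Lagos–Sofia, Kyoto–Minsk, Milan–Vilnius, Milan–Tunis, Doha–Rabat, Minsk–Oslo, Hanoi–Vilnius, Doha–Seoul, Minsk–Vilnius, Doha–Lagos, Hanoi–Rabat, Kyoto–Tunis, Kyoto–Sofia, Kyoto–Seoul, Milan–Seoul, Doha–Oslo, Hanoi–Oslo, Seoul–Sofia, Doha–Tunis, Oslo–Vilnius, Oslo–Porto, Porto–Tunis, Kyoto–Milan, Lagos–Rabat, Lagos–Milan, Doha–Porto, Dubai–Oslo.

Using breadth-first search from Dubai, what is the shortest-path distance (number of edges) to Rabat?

Level 0: Dubai
Level 1: Doha, Kyoto, Minsk, Oslo, Porto
Level 2: Hanoi, Lagos, Milan, Rabat, Seoul, Sofia, Tunis, Vilnius
Rabat first appears at level 2.

2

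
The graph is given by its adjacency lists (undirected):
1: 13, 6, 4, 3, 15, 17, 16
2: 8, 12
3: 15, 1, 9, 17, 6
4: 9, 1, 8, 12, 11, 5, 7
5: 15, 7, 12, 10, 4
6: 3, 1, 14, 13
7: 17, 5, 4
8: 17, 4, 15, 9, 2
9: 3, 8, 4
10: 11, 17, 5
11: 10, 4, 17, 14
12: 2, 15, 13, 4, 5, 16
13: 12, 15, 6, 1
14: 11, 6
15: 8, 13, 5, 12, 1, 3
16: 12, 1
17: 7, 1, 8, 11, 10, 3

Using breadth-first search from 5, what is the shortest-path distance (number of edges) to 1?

2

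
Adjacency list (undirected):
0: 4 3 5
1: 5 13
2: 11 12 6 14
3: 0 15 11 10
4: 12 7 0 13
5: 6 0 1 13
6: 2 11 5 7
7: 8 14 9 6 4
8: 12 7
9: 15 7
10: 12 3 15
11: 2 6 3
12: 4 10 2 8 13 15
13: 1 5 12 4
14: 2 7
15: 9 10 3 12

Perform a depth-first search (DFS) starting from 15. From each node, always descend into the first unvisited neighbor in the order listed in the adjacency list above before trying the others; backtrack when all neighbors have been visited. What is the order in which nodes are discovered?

15 → 9 → 7 → 8 → 12 → 4 → 0 → 3 → 11 → 2 → 6 → 5 → 1 → 13 → 14 → 10

Visit 15
15 → 9
9 → 7
7 → 8
8 → 12
12 → 4
4 → 0
0 → 3
3 → 11
11 → 2
2 → 6
6 → 5
5 → 1
1 → 13
2 → 14
3 → 10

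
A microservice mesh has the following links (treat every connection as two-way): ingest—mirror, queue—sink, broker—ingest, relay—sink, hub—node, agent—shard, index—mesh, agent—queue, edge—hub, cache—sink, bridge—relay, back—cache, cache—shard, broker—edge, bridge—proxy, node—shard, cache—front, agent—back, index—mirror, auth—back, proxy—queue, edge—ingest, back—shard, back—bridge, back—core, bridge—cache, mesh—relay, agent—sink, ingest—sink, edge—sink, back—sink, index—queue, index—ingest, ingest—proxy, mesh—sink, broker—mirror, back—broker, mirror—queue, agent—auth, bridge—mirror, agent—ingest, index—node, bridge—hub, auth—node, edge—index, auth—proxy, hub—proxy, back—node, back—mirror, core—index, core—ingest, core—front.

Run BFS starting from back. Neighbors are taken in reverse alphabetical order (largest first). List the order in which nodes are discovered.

Visit back; enqueue sink, shard, node, mirror, core, cache, broker, bridge, auth, agent → queue [sink, shard, node, mirror, core, cache, broker, bridge, auth, agent]
Visit sink; enqueue relay, queue, mesh, ingest, edge → queue [shard, node, mirror, core, cache, broker, bridge, auth, agent, relay, queue, mesh, ingest, edge]
Visit shard → queue [node, mirror, core, cache, broker, bridge, auth, agent, relay, queue, mesh, ingest, edge]
Visit node; enqueue index, hub → queue [mirror, core, cache, broker, bridge, auth, agent, relay, queue, mesh, ingest, edge, index, hub]
Visit mirror → queue [core, cache, broker, bridge, auth, agent, relay, queue, mesh, ingest, edge, index, hub]
Visit core; enqueue front → queue [cache, broker, bridge, auth, agent, relay, queue, mesh, ingest, edge, index, hub, front]
Visit cache → queue [broker, bridge, auth, agent, relay, queue, mesh, ingest, edge, index, hub, front]
Visit broker → queue [bridge, auth, agent, relay, queue, mesh, ingest, edge, index, hub, front]
Visit bridge; enqueue proxy → queue [auth, agent, relay, queue, mesh, ingest, edge, index, hub, front, proxy]
Visit auth → queue [agent, relay, queue, mesh, ingest, edge, index, hub, front, proxy]
Visit agent → queue [relay, queue, mesh, ingest, edge, index, hub, front, proxy]
Visit relay → queue [queue, mesh, ingest, edge, index, hub, front, proxy]
Visit queue → queue [mesh, ingest, edge, index, hub, front, proxy]
Visit mesh → queue [ingest, edge, index, hub, front, proxy]
Visit ingest → queue [edge, index, hub, front, proxy]
Visit edge → queue [index, hub, front, proxy]
Visit index → queue [hub, front, proxy]
Visit hub → queue [front, proxy]
Visit front → queue [proxy]
Visit proxy → queue []

back -> sink -> shard -> node -> mirror -> core -> cache -> broker -> bridge -> auth -> agent -> relay -> queue -> mesh -> ingest -> edge -> index -> hub -> front -> proxy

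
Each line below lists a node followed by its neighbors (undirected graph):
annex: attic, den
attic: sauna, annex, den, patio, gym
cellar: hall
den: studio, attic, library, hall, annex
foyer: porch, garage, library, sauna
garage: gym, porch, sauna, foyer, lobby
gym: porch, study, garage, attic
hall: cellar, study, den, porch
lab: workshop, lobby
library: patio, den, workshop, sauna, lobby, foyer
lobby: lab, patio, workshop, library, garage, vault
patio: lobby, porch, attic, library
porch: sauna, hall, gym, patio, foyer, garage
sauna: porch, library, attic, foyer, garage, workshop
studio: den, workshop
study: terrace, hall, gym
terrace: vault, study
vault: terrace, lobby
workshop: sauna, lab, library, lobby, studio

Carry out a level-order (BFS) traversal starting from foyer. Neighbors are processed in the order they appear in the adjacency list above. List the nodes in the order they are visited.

foyer -> porch -> garage -> library -> sauna -> hall -> gym -> patio -> lobby -> den -> workshop -> attic -> cellar -> study -> lab -> vault -> studio -> annex -> terrace

Visit foyer; enqueue porch, garage, library, sauna → queue [porch, garage, library, sauna]
Visit porch; enqueue hall, gym, patio → queue [garage, library, sauna, hall, gym, patio]
Visit garage; enqueue lobby → queue [library, sauna, hall, gym, patio, lobby]
Visit library; enqueue den, workshop → queue [sauna, hall, gym, patio, lobby, den, workshop]
Visit sauna; enqueue attic → queue [hall, gym, patio, lobby, den, workshop, attic]
Visit hall; enqueue cellar, study → queue [gym, patio, lobby, den, workshop, attic, cellar, study]
Visit gym → queue [patio, lobby, den, workshop, attic, cellar, study]
Visit patio → queue [lobby, den, workshop, attic, cellar, study]
Visit lobby; enqueue lab, vault → queue [den, workshop, attic, cellar, study, lab, vault]
Visit den; enqueue studio, annex → queue [workshop, attic, cellar, study, lab, vault, studio, annex]
Visit workshop → queue [attic, cellar, study, lab, vault, studio, annex]
Visit attic → queue [cellar, study, lab, vault, studio, annex]
Visit cellar → queue [study, lab, vault, studio, annex]
Visit study; enqueue terrace → queue [lab, vault, studio, annex, terrace]
Visit lab → queue [vault, studio, annex, terrace]
Visit vault → queue [studio, annex, terrace]
Visit studio → queue [annex, terrace]
Visit annex → queue [terrace]
Visit terrace → queue []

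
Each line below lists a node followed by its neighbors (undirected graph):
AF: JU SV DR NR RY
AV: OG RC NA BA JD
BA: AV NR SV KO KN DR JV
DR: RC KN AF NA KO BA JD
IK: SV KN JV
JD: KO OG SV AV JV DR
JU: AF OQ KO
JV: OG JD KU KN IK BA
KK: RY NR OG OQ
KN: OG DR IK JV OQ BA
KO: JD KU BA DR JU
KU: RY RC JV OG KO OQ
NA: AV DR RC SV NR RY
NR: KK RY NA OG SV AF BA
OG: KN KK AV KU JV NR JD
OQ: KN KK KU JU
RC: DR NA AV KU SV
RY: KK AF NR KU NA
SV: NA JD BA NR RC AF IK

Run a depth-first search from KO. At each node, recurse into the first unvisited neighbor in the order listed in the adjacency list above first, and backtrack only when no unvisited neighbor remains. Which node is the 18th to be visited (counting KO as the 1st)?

Visit KO
KO → JD
JD → OG
OG → KN
KN → DR
DR → RC
RC → NA
NA → AV
AV → BA
BA → NR
NR → KK
KK → RY
RY → AF
AF → JU
JU → OQ
OQ → KU
KU → JV
JV → IK
IK → SV

Visit order: KO, JD, OG, KN, DR, RC, NA, AV, BA, NR, KK, RY, AF, JU, OQ, KU, JV, IK, SV

IK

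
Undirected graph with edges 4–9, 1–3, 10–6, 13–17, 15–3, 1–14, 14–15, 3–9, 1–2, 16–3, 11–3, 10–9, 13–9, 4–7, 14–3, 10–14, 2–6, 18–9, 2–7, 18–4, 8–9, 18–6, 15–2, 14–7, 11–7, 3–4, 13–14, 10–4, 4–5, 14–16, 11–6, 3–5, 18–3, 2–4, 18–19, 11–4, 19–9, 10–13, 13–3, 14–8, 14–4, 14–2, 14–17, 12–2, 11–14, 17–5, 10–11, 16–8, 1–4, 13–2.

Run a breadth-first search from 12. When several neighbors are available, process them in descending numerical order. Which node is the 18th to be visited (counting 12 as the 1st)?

5

Visit 12; enqueue 2 → queue [2]
Visit 2; enqueue 15, 14, 13, 7, 6, 4, 1 → queue [15, 14, 13, 7, 6, 4, 1]
Visit 15; enqueue 3 → queue [14, 13, 7, 6, 4, 1, 3]
Visit 14; enqueue 17, 16, 11, 10, 8 → queue [13, 7, 6, 4, 1, 3, 17, 16, 11, 10, 8]
Visit 13; enqueue 9 → queue [7, 6, 4, 1, 3, 17, 16, 11, 10, 8, 9]
Visit 7 → queue [6, 4, 1, 3, 17, 16, 11, 10, 8, 9]
Visit 6; enqueue 18 → queue [4, 1, 3, 17, 16, 11, 10, 8, 9, 18]
Visit 4; enqueue 5 → queue [1, 3, 17, 16, 11, 10, 8, 9, 18, 5]
Visit 1 → queue [3, 17, 16, 11, 10, 8, 9, 18, 5]
Visit 3 → queue [17, 16, 11, 10, 8, 9, 18, 5]
Visit 17 → queue [16, 11, 10, 8, 9, 18, 5]
Visit 16 → queue [11, 10, 8, 9, 18, 5]
Visit 11 → queue [10, 8, 9, 18, 5]
Visit 10 → queue [8, 9, 18, 5]
Visit 8 → queue [9, 18, 5]
Visit 9; enqueue 19 → queue [18, 5, 19]
Visit 18 → queue [5, 19]
Visit 5 → queue [19]
Visit 19 → queue []

Visit order: 12, 2, 15, 14, 13, 7, 6, 4, 1, 3, 17, 16, 11, 10, 8, 9, 18, 5, 19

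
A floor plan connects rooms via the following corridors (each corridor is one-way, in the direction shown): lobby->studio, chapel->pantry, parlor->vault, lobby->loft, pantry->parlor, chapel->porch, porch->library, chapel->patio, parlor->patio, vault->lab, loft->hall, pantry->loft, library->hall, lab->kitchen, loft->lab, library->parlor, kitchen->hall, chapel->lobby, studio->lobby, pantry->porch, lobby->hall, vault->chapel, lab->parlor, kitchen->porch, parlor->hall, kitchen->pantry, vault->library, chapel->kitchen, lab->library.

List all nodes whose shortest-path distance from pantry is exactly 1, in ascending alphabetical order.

loft, parlor, porch

Level 0: pantry
Level 1: loft, parlor, porch
Level 2: hall, lab, library, patio, vault
Level 3: chapel, kitchen
Level 4: lobby
Level 5: studio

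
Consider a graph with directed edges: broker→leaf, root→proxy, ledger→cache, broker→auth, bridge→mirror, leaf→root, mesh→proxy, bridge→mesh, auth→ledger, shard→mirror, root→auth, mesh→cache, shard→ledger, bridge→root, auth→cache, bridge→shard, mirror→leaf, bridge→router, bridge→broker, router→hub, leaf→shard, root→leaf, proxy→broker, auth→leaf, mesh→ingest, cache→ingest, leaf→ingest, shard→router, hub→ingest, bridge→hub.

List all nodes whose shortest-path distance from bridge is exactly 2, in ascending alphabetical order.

auth, cache, ingest, leaf, ledger, proxy

Level 0: bridge
Level 1: broker, hub, mesh, mirror, root, router, shard
Level 2: auth, cache, ingest, leaf, ledger, proxy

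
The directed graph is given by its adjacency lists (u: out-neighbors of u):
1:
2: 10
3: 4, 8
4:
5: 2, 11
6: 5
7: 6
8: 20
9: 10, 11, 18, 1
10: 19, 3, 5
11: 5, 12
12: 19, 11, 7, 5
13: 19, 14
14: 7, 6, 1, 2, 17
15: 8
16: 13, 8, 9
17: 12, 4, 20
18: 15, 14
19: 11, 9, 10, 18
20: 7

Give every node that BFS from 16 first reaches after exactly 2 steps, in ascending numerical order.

Level 0: 16
Level 1: 8, 9, 13
Level 2: 1, 10, 11, 14, 18, 19, 20
Level 3: 2, 3, 5, 6, 7, 12, 15, 17
Level 4: 4

1, 10, 11, 14, 18, 19, 20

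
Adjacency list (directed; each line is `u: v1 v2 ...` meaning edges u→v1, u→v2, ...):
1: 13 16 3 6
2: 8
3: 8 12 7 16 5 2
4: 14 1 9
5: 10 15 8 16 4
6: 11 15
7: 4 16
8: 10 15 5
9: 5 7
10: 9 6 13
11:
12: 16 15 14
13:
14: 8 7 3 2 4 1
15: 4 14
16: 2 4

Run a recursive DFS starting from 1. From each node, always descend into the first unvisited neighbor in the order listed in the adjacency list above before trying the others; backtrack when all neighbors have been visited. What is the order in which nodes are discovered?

1, 13, 16, 2, 8, 10, 9, 5, 15, 4, 14, 7, 3, 12, 6, 11

Visit 1
1 → 13
1 → 16
16 → 2
2 → 8
8 → 10
10 → 9
9 → 5
5 → 15
15 → 4
4 → 14
14 → 7
14 → 3
3 → 12
10 → 6
6 → 11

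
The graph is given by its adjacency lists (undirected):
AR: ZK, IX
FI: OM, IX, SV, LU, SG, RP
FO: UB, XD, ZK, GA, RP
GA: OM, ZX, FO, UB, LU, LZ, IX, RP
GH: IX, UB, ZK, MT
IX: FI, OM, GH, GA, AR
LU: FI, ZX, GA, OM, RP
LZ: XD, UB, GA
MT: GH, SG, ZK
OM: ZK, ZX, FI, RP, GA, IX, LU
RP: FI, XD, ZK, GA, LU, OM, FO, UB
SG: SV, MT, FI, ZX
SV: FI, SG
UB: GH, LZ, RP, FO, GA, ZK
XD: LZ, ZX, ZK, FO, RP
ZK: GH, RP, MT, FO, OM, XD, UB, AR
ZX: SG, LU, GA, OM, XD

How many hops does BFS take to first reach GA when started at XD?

Level 0: XD
Level 1: FO, LZ, RP, ZK, ZX
Level 2: AR, FI, GA, GH, LU, MT, OM, SG, UB
Level 3: IX, SV
GA first appears at level 2.

2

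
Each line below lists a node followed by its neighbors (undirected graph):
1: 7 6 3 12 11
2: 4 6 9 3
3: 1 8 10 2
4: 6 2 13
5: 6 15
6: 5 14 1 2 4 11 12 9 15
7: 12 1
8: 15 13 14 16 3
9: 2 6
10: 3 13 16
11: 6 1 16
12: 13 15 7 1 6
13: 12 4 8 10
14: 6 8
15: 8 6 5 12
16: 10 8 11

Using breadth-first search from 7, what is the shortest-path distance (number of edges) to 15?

Level 0: 7
Level 1: 1, 12
Level 2: 3, 6, 11, 13, 15
Level 3: 2, 4, 5, 8, 9, 10, 14, 16
15 first appears at level 2.

2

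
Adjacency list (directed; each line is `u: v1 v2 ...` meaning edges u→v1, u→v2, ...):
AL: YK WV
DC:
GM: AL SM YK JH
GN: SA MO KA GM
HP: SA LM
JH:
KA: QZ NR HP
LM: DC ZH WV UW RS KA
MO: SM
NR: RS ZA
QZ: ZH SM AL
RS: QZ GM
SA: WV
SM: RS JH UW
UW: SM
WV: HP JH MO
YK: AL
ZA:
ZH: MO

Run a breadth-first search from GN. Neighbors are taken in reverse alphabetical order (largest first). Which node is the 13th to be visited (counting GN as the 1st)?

AL

Visit GN; enqueue SA, MO, KA, GM → queue [SA, MO, KA, GM]
Visit SA; enqueue WV → queue [MO, KA, GM, WV]
Visit MO; enqueue SM → queue [KA, GM, WV, SM]
Visit KA; enqueue QZ, NR, HP → queue [GM, WV, SM, QZ, NR, HP]
Visit GM; enqueue YK, JH, AL → queue [WV, SM, QZ, NR, HP, YK, JH, AL]
Visit WV → queue [SM, QZ, NR, HP, YK, JH, AL]
Visit SM; enqueue UW, RS → queue [QZ, NR, HP, YK, JH, AL, UW, RS]
Visit QZ; enqueue ZH → queue [NR, HP, YK, JH, AL, UW, RS, ZH]
Visit NR; enqueue ZA → queue [HP, YK, JH, AL, UW, RS, ZH, ZA]
Visit HP; enqueue LM → queue [YK, JH, AL, UW, RS, ZH, ZA, LM]
Visit YK → queue [JH, AL, UW, RS, ZH, ZA, LM]
Visit JH → queue [AL, UW, RS, ZH, ZA, LM]
Visit AL → queue [UW, RS, ZH, ZA, LM]
Visit UW → queue [RS, ZH, ZA, LM]
Visit RS → queue [ZH, ZA, LM]
Visit ZH → queue [ZA, LM]
Visit ZA → queue [LM]
Visit LM; enqueue DC → queue [DC]
Visit DC → queue []

Visit order: GN, SA, MO, KA, GM, WV, SM, QZ, NR, HP, YK, JH, AL, UW, RS, ZH, ZA, LM, DC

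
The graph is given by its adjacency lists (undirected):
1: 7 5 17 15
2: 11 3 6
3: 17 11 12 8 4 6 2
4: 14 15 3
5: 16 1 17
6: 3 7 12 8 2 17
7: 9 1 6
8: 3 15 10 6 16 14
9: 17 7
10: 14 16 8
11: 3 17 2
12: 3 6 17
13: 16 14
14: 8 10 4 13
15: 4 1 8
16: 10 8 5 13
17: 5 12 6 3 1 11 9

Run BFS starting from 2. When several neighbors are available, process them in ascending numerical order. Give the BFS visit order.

Visit 2; enqueue 3, 6, 11 → queue [3, 6, 11]
Visit 3; enqueue 4, 8, 12, 17 → queue [6, 11, 4, 8, 12, 17]
Visit 6; enqueue 7 → queue [11, 4, 8, 12, 17, 7]
Visit 11 → queue [4, 8, 12, 17, 7]
Visit 4; enqueue 14, 15 → queue [8, 12, 17, 7, 14, 15]
Visit 8; enqueue 10, 16 → queue [12, 17, 7, 14, 15, 10, 16]
Visit 12 → queue [17, 7, 14, 15, 10, 16]
Visit 17; enqueue 1, 5, 9 → queue [7, 14, 15, 10, 16, 1, 5, 9]
Visit 7 → queue [14, 15, 10, 16, 1, 5, 9]
Visit 14; enqueue 13 → queue [15, 10, 16, 1, 5, 9, 13]
Visit 15 → queue [10, 16, 1, 5, 9, 13]
Visit 10 → queue [16, 1, 5, 9, 13]
Visit 16 → queue [1, 5, 9, 13]
Visit 1 → queue [5, 9, 13]
Visit 5 → queue [9, 13]
Visit 9 → queue [13]
Visit 13 → queue []

2 → 3 → 6 → 11 → 4 → 8 → 12 → 17 → 7 → 14 → 15 → 10 → 16 → 1 → 5 → 9 → 13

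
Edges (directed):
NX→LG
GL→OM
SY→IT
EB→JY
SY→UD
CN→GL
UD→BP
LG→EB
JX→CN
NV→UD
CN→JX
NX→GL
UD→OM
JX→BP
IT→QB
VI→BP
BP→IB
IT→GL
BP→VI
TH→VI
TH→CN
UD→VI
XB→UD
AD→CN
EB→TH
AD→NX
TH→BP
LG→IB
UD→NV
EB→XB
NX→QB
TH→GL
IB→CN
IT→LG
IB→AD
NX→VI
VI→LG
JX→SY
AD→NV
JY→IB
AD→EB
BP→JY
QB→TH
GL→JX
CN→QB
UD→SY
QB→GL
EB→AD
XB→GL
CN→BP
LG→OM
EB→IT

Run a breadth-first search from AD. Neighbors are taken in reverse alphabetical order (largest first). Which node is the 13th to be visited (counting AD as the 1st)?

Visit AD; enqueue NX, NV, EB, CN → queue [NX, NV, EB, CN]
Visit NX; enqueue VI, QB, LG, GL → queue [NV, EB, CN, VI, QB, LG, GL]
Visit NV; enqueue UD → queue [EB, CN, VI, QB, LG, GL, UD]
Visit EB; enqueue XB, TH, JY, IT → queue [CN, VI, QB, LG, GL, UD, XB, TH, JY, IT]
Visit CN; enqueue JX, BP → queue [VI, QB, LG, GL, UD, XB, TH, JY, IT, JX, BP]
Visit VI → queue [QB, LG, GL, UD, XB, TH, JY, IT, JX, BP]
Visit QB → queue [LG, GL, UD, XB, TH, JY, IT, JX, BP]
Visit LG; enqueue OM, IB → queue [GL, UD, XB, TH, JY, IT, JX, BP, OM, IB]
Visit GL → queue [UD, XB, TH, JY, IT, JX, BP, OM, IB]
Visit UD; enqueue SY → queue [XB, TH, JY, IT, JX, BP, OM, IB, SY]
Visit XB → queue [TH, JY, IT, JX, BP, OM, IB, SY]
Visit TH → queue [JY, IT, JX, BP, OM, IB, SY]
Visit JY → queue [IT, JX, BP, OM, IB, SY]
Visit IT → queue [JX, BP, OM, IB, SY]
Visit JX → queue [BP, OM, IB, SY]
Visit BP → queue [OM, IB, SY]
Visit OM → queue [IB, SY]
Visit IB → queue [SY]
Visit SY → queue []

Visit order: AD, NX, NV, EB, CN, VI, QB, LG, GL, UD, XB, TH, JY, IT, JX, BP, OM, IB, SY

JY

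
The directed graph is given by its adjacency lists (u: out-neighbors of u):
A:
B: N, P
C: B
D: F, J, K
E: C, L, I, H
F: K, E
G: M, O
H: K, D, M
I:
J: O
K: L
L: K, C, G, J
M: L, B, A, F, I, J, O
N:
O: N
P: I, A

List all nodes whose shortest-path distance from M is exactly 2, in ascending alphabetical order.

Level 0: M
Level 1: A, B, F, I, J, L, O
Level 2: C, E, G, K, N, P
Level 3: H
Level 4: D

C, E, G, K, N, P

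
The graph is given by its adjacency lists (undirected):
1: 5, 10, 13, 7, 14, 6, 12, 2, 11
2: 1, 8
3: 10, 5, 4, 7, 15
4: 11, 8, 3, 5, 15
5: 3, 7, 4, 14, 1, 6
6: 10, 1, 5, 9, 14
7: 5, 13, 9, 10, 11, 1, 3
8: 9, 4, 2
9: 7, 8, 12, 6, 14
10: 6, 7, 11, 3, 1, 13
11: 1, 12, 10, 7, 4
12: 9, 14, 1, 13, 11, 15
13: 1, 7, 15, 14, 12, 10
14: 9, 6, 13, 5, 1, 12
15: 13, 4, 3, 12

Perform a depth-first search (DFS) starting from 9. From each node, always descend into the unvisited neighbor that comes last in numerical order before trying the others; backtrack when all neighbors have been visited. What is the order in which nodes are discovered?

Visit 9
9 → 14
14 → 13
13 → 15
15 → 12
12 → 11
11 → 10
10 → 7
7 → 5
5 → 6
6 → 1
1 → 2
2 → 8
8 → 4
4 → 3

9, 14, 13, 15, 12, 11, 10, 7, 5, 6, 1, 2, 8, 4, 3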